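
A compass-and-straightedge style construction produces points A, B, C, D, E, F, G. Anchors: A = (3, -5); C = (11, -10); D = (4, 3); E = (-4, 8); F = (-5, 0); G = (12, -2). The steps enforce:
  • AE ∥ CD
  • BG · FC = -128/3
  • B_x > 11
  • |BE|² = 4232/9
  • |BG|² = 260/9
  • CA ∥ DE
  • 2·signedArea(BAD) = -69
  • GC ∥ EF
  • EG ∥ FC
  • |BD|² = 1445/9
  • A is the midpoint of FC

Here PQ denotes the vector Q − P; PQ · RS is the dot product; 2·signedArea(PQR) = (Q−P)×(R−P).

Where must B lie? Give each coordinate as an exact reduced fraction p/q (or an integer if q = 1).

B = (34/3, -22/3)

1. B_x = 34/3  [BG · FC = -128/3 ∩ 2·signedArea(BAD) = -69]
2. B_y = -22/3  [BG · FC = -128/3 ∩ 2·signedArea(BAD) = -69]
   → B = (34/3, -22/3)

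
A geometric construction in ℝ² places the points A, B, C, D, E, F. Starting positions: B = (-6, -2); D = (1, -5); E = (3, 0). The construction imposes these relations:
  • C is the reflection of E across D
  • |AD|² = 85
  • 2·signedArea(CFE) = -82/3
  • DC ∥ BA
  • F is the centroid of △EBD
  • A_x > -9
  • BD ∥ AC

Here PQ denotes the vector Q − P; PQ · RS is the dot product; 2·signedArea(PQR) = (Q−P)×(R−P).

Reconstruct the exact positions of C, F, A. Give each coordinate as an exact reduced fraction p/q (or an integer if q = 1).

1. C_x = -1  [C is the reflection of E across D]
2. C_y = -10  [C is the reflection of E across D]
   → C = (-1, -10)
3. F_x = -2/3  [F is the centroid of △EBD]
4. F_y = -7/3  [F is the centroid of △EBD]
   → F = (-2/3, -7/3)
5. A_x = -8  [BD ∥ AC ∩ DC ∥ BA]
6. A_y = -7  [BD ∥ AC ∩ DC ∥ BA]
   → A = (-8, -7)

A = (-8, -7)
C = (-1, -10)
F = (-2/3, -7/3)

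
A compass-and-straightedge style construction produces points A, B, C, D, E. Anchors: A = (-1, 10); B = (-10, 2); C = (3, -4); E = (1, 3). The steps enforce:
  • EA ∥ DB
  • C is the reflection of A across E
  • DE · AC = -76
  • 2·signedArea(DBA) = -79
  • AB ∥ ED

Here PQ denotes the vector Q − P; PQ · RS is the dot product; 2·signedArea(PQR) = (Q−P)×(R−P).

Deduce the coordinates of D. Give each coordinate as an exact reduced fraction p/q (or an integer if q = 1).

1. D_x = -8  [EA ∥ DB ∩ AB ∥ ED]
2. D_y = -5  [EA ∥ DB ∩ AB ∥ ED]
   → D = (-8, -5)

D = (-8, -5)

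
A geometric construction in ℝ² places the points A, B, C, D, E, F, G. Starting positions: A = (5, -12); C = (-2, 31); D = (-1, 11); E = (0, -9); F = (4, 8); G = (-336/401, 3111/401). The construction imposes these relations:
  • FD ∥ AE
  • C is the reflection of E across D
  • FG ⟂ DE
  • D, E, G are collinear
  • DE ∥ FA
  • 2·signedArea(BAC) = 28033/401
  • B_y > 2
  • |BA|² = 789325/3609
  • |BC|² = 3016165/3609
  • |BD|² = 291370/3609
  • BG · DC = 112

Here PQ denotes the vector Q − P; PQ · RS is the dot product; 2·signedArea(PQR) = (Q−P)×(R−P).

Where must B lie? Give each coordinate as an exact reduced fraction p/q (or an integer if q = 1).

B = (1268/1203, 2710/1203)

1. B_x = 1268/1203  [BG · DC = 112 ∩ 2·signedArea(BAC) = 28033/401]
2. B_y = 2710/1203  [BG · DC = 112 ∩ 2·signedArea(BAC) = 28033/401]
   → B = (1268/1203, 2710/1203)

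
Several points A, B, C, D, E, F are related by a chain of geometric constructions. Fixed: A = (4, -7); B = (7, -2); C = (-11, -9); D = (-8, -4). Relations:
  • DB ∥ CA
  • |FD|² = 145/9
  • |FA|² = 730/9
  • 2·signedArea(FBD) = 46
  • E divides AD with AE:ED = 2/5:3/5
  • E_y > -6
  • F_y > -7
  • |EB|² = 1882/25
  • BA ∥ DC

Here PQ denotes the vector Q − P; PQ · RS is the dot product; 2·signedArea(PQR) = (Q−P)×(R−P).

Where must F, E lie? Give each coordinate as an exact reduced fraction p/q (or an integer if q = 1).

E = (-4/5, -29/5)
F = (-5, -20/3)

1. F_x = -5  [line 2·x + -15·y + -90 = 0 ∩ |FD|² = 145/9]
2. F_y = -20/3  [line 2·x + -15·y + -90 = 0 ∩ |FD|² = 145/9]
   → F = (-5, -20/3)
3. E_x = -4/5  [E divides AD with AE:ED = 2/5:3/5]
4. E_y = -29/5  [E divides AD with AE:ED = 2/5:3/5]
   → E = (-4/5, -29/5)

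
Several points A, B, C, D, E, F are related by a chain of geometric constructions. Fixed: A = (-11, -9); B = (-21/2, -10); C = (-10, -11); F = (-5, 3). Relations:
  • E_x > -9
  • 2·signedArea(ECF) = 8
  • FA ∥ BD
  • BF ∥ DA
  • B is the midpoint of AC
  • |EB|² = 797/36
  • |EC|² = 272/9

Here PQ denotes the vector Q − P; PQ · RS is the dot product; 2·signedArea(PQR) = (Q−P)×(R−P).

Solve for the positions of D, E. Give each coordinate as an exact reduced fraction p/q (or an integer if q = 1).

D = (-33/2, -22)
E = (-26/3, -17/3)

1. D_x = -33/2  [BF ∥ DA ∩ FA ∥ BD]
2. D_y = -22  [BF ∥ DA ∩ FA ∥ BD]
   → D = (-33/2, -22)
3. E_x = -26/3  [line -14·x + 5·y + -93 = 0 ∩ |EC|² = 272/9]
4. E_y = -17/3  [line -14·x + 5·y + -93 = 0 ∩ |EC|² = 272/9]
   → E = (-26/3, -17/3)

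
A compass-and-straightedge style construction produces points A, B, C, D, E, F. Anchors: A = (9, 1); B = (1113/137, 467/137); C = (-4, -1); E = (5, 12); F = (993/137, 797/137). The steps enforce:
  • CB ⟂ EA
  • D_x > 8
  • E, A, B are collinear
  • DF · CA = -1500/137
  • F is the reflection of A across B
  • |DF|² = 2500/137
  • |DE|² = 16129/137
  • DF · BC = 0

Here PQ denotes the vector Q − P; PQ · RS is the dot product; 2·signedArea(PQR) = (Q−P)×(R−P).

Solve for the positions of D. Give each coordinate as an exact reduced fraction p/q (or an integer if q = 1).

1. D_x = 1193/137  [DF · BC = 0 ∩ DF · CA = -1500/137]
2. D_y = 247/137  [DF · BC = 0 ∩ DF · CA = -1500/137]
   → D = (1193/137, 247/137)

D = (1193/137, 247/137)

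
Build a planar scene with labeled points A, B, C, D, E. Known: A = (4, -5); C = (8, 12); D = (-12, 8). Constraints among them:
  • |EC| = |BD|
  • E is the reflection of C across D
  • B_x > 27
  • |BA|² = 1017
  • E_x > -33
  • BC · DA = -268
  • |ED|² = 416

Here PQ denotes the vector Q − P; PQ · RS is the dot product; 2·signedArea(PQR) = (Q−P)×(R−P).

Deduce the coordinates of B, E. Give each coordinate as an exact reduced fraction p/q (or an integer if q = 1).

B = (28, 16)
E = (-32, 4)

1. B_x = 28  [line -16·x + 13·y + 240 = 0 ∩ |BA|² = 1017]
2. B_y = 16  [line -16·x + 13·y + 240 = 0 ∩ |BA|² = 1017]
   → B = (28, 16)
3. E_x = -32  [E is the reflection of C across D]
4. E_y = 4  [E is the reflection of C across D]
   → E = (-32, 4)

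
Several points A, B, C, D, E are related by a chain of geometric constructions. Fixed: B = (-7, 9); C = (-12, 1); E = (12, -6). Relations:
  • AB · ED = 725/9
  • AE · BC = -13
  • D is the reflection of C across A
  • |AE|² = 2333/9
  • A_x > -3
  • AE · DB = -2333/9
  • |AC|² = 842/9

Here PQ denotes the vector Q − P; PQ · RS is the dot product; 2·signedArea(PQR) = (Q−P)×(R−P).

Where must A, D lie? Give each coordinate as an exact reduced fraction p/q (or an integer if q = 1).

A = (-7/3, 4/3)
D = (22/3, 5/3)

1. A_x = -7/3  [line 5·x + 8·y + 1 = 0 ∩ |AC|² = 842/9]
2. A_y = 4/3  [line 5·x + 8·y + 1 = 0 ∩ |AC|² = 842/9]
   → A = (-7/3, 4/3)
3. D_x = 22/3  [D is the reflection of C across A]
4. D_y = 5/3  [D is the reflection of C across A]
   → D = (22/3, 5/3)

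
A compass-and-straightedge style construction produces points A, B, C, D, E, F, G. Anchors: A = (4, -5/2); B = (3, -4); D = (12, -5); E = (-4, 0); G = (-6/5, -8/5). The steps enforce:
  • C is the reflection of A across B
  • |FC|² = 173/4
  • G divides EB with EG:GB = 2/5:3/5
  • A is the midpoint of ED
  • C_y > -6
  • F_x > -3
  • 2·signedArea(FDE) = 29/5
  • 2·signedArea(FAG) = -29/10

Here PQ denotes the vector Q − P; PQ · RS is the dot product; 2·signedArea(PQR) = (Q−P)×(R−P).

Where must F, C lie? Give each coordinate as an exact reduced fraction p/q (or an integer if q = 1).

C = (2, -11/2)
F = (-13/5, -4/5)

1. F_x = -13/5  [2·signedArea(FAG) = -29/10 ∩ 2·signedArea(FDE) = 29/5]
2. F_y = -4/5  [2·signedArea(FAG) = -29/10 ∩ 2·signedArea(FDE) = 29/5]
   → F = (-13/5, -4/5)
3. C_x = 2  [C is the reflection of A across B]
4. C_y = -11/2  [C is the reflection of A across B]
   → C = (2, -11/2)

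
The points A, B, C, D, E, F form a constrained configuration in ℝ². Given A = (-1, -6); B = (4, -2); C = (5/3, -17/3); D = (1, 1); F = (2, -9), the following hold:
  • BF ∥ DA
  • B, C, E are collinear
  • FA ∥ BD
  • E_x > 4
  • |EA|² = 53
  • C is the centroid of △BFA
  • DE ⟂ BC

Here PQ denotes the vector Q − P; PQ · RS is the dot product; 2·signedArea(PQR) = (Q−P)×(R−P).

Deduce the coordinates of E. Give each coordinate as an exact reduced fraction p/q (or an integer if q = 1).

E = (382/85, -104/85)

1. E_x = 382/85  [B, C, E are collinear ∩ DE ⟂ BC]
2. E_y = -104/85  [B, C, E are collinear ∩ DE ⟂ BC]
   → E = (382/85, -104/85)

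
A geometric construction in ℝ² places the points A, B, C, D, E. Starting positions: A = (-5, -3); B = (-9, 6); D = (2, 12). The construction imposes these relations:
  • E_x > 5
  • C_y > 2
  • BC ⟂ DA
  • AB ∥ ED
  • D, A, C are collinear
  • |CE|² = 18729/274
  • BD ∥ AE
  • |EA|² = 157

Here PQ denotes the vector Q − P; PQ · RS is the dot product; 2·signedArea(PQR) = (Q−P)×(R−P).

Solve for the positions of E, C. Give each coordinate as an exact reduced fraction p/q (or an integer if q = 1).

1. E_x = 6  [AB ∥ ED ∩ BD ∥ AE]
2. E_y = 3  [AB ∥ ED ∩ BD ∥ AE]
   → E = (6, 3)
3. C_x = -621/274  [D, A, C are collinear ∩ BC ⟂ DA]
4. C_y = 783/274  [D, A, C are collinear ∩ BC ⟂ DA]
   → C = (-621/274, 783/274)

C = (-621/274, 783/274)
E = (6, 3)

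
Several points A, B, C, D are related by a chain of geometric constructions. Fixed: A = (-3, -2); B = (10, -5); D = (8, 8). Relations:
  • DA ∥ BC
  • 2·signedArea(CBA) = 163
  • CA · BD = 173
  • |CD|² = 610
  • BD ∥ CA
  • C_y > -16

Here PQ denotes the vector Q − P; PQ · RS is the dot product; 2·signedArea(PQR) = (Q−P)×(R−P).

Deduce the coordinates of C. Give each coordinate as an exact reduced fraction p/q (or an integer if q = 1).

C = (-1, -15)

1. C_x = -1  [BD ∥ CA ∩ DA ∥ BC]
2. C_y = -15  [BD ∥ CA ∩ DA ∥ BC]
   → C = (-1, -15)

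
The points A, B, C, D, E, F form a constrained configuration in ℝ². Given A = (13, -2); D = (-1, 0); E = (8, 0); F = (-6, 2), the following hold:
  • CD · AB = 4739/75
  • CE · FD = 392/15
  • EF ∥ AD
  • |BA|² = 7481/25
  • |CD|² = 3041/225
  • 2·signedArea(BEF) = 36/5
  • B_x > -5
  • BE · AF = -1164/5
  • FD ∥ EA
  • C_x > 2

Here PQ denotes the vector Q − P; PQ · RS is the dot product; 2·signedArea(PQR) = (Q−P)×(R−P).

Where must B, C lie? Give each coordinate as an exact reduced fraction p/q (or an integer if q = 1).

1. B_x = -4  [2·signedArea(BEF) = 36/5 ∩ BE · AF = -1164/5]
2. B_y = 6/5  [2·signedArea(BEF) = 36/5 ∩ BE · AF = -1164/5]
   → B = (-4, 6/5)
3. C_x = 8/3  [CE · FD = 392/15 ∩ CD · AB = 4739/75]
4. C_y = -4/15  [CE · FD = 392/15 ∩ CD · AB = 4739/75]
   → C = (8/3, -4/15)

B = (-4, 6/5)
C = (8/3, -4/15)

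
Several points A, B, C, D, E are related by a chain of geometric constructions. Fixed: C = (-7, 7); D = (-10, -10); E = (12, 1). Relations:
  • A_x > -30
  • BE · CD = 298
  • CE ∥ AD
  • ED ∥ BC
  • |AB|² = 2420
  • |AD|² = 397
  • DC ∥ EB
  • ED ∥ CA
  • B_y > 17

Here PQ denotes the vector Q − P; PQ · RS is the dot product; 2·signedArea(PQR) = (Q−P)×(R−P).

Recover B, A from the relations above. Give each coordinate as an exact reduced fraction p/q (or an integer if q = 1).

1. B_x = 15  [ED ∥ BC ∩ DC ∥ EB]
2. B_y = 18  [ED ∥ BC ∩ DC ∥ EB]
   → B = (15, 18)
3. A_x = -29  [CE ∥ AD ∩ ED ∥ CA]
4. A_y = -4  [CE ∥ AD ∩ ED ∥ CA]
   → A = (-29, -4)

A = (-29, -4)
B = (15, 18)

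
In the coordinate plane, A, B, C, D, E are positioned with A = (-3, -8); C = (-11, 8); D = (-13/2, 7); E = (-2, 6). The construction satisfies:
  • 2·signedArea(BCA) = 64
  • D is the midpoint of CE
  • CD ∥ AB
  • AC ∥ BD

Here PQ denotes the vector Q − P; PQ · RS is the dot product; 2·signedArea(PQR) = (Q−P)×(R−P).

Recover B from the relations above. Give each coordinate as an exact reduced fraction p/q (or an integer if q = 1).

1. B_x = 3/2  [AC ∥ BD ∩ CD ∥ AB]
2. B_y = -9  [AC ∥ BD ∩ CD ∥ AB]
   → B = (3/2, -9)

B = (3/2, -9)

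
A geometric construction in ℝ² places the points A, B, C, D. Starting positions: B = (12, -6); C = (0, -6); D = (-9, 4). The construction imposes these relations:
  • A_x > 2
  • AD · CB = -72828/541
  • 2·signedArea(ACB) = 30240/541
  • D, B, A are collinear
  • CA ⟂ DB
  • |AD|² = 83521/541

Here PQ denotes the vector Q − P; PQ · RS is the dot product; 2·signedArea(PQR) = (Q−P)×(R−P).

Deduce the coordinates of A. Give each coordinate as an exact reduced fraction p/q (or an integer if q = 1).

1. A_x = 1200/541  [D, B, A are collinear ∩ CA ⟂ DB]
2. A_y = -726/541  [D, B, A are collinear ∩ CA ⟂ DB]
   → A = (1200/541, -726/541)

A = (1200/541, -726/541)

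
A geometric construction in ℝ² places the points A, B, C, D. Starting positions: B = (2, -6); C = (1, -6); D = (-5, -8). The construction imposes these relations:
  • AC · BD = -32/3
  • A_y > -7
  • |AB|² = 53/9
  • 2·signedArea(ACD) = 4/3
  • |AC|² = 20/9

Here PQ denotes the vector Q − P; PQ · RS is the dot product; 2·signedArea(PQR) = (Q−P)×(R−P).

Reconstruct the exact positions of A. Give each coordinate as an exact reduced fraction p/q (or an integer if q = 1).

A = (-1/3, -20/3)

1. A_x = -1/3  [AC · BD = -32/3 ∩ 2·signedArea(ACD) = 4/3]
2. A_y = -20/3  [AC · BD = -32/3 ∩ 2·signedArea(ACD) = 4/3]
   → A = (-1/3, -20/3)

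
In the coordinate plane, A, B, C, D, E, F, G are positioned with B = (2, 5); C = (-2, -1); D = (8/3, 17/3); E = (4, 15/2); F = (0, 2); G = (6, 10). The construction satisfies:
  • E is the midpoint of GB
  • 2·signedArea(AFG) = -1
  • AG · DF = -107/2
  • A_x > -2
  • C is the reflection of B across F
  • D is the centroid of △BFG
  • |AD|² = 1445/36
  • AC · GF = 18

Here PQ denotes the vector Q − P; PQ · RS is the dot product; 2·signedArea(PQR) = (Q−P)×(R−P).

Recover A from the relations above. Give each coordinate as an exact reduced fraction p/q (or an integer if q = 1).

1. A_x = -1  [AC · GF = 18 ∩ AG · DF = -107/2]
2. A_y = 1/2  [AC · GF = 18 ∩ AG · DF = -107/2]
   → A = (-1, 1/2)

A = (-1, 1/2)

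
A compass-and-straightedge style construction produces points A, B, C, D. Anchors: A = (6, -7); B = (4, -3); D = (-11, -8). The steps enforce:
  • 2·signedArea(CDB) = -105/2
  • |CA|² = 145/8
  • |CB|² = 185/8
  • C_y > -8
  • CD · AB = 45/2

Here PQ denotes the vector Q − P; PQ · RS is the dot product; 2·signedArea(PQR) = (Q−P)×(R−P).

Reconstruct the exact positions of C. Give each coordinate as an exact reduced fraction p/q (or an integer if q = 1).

1. C_x = 7/4  [CD · AB = 45/2 ∩ 2·signedArea(CDB) = -105/2]
2. C_y = -29/4  [CD · AB = 45/2 ∩ 2·signedArea(CDB) = -105/2]
   → C = (7/4, -29/4)

C = (7/4, -29/4)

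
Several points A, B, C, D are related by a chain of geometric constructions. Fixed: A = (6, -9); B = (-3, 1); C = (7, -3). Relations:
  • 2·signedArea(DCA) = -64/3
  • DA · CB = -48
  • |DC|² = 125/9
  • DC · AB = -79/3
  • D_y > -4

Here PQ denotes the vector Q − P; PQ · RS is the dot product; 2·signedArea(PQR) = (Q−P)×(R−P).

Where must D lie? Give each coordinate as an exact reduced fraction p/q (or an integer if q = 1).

1. D_x = 10/3  [2·signedArea(DCA) = -64/3 ∩ DC · AB = -79/3]
2. D_y = -11/3  [2·signedArea(DCA) = -64/3 ∩ DC · AB = -79/3]
   → D = (10/3, -11/3)

D = (10/3, -11/3)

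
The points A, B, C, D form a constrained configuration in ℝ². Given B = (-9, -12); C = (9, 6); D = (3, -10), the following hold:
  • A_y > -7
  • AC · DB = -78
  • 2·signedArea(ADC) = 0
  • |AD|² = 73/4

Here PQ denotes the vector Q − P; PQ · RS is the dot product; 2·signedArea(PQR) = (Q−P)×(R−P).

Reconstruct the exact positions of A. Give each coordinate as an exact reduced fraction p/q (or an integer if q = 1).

A = (9/2, -6)

1. A_x = 9/2  [2·signedArea(ADC) = 0 ∩ AC · DB = -78]
2. A_y = -6  [2·signedArea(ADC) = 0 ∩ AC · DB = -78]
   → A = (9/2, -6)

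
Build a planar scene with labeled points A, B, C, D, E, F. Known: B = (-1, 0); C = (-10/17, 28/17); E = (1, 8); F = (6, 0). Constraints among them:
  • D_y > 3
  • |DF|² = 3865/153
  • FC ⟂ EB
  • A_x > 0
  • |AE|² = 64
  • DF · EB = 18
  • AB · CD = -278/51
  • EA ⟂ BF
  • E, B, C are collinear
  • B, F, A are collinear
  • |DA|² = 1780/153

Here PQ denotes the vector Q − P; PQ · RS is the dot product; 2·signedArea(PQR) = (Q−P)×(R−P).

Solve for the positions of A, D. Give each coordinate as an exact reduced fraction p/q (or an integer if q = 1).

A = (1, 0)
D = (109/51, 164/51)

1. A_x = 1  [B, F, A are collinear ∩ EA ⟂ BF]
2. A_y = 0  [B, F, A are collinear ∩ EA ⟂ BF]
   → A = (1, 0)
3. D_x = 109/51  [DF · EB = 18 ∩ AB · CD = -278/51]
4. D_y = 164/51  [DF · EB = 18 ∩ AB · CD = -278/51]
   → D = (109/51, 164/51)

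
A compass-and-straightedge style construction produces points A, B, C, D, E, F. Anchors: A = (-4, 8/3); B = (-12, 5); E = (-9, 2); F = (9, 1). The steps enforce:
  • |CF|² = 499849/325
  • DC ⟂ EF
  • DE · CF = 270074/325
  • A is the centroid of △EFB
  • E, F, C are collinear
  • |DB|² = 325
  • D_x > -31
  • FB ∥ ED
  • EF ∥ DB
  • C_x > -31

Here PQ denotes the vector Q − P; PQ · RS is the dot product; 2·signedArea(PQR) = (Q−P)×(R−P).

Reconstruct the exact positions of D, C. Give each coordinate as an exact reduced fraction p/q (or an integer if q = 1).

C = (-9801/325, 1032/325)
D = (-30, 6)

1. D_x = -30  [EF ∥ DB ∩ FB ∥ ED]
2. D_y = 6  [EF ∥ DB ∩ FB ∥ ED]
   → D = (-30, 6)
3. C_x = -9801/325  [E, F, C are collinear ∩ DC ⟂ EF]
4. C_y = 1032/325  [E, F, C are collinear ∩ DC ⟂ EF]
   → C = (-9801/325, 1032/325)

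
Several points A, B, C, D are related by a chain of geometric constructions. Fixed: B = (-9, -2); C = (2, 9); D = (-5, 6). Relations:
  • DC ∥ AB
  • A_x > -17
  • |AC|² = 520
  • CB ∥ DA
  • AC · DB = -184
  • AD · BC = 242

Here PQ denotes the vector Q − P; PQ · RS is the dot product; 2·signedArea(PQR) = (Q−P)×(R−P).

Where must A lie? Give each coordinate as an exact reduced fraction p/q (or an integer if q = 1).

A = (-16, -5)

1. A_x = -16  [DC ∥ AB ∩ CB ∥ DA]
2. A_y = -5  [DC ∥ AB ∩ CB ∥ DA]
   → A = (-16, -5)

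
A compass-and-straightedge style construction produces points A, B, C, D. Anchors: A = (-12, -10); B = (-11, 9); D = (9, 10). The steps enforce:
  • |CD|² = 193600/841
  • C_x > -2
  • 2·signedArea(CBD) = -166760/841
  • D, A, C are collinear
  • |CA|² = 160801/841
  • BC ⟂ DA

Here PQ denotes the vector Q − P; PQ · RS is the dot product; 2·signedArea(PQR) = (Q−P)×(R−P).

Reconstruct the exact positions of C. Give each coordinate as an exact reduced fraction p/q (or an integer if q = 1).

1. C_x = -1671/841  [D, A, C are collinear ∩ BC ⟂ DA]
2. C_y = -390/841  [D, A, C are collinear ∩ BC ⟂ DA]
   → C = (-1671/841, -390/841)

C = (-1671/841, -390/841)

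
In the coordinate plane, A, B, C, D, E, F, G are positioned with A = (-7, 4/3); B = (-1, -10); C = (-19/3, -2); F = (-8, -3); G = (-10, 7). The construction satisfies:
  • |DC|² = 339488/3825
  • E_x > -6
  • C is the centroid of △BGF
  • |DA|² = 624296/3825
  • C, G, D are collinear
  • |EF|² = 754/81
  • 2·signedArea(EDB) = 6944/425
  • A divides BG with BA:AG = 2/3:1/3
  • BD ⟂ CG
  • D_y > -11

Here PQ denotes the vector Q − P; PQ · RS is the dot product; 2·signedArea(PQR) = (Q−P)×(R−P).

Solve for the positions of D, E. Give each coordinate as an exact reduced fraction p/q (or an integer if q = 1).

D = (-1181/425, -4558/425)
E = (-5, -22/9)

1. D_x = -1181/425  [C, G, D are collinear ∩ BD ⟂ CG]
2. D_y = -4558/425  [C, G, D are collinear ∩ BD ⟂ CG]
   → D = (-1181/425, -4558/425)
3. E_x = -5  [line -308/425·x + 756/425·y + 308/425 = 0 ∩ |EF|² = 754/81]
4. E_y = -22/9  [line -308/425·x + 756/425·y + 308/425 = 0 ∩ |EF|² = 754/81]
   → E = (-5, -22/9)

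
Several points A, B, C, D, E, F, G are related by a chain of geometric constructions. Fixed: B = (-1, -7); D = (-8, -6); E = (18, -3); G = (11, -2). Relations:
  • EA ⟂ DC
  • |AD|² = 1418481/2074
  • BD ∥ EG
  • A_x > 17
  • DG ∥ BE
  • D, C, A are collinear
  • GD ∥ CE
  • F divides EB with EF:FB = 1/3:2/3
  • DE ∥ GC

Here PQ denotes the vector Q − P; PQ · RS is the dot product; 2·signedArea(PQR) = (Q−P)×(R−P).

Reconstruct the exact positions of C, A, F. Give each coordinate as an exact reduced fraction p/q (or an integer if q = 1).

A = (37003/2074, -4107/2074)
C = (37, 1)
F = (35/3, -13/3)

1. C_x = 37  [GD ∥ CE ∩ DE ∥ GC]
2. C_y = 1  [GD ∥ CE ∩ DE ∥ GC]
   → C = (37, 1)
3. A_x = 37003/2074  [D, C, A are collinear ∩ EA ⟂ DC]
4. A_y = -4107/2074  [D, C, A are collinear ∩ EA ⟂ DC]
   → A = (37003/2074, -4107/2074)
5. F_x = 35/3  [F divides EB with EF:FB = 1/3:2/3]
6. F_y = -13/3  [F divides EB with EF:FB = 1/3:2/3]
   → F = (35/3, -13/3)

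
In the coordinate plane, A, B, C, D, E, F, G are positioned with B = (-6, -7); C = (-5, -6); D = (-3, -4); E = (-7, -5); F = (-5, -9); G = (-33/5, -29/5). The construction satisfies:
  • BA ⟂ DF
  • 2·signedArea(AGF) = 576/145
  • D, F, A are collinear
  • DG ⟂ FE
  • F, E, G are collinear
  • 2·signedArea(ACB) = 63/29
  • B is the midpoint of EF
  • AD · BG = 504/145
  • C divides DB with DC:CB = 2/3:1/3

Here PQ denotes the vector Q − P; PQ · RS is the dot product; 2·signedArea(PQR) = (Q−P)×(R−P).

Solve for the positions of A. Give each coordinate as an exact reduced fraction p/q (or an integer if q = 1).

1. A_x = -129/29  [D, F, A are collinear ∩ BA ⟂ DF]
2. A_y = -221/29  [D, F, A are collinear ∩ BA ⟂ DF]
   → A = (-129/29, -221/29)

A = (-129/29, -221/29)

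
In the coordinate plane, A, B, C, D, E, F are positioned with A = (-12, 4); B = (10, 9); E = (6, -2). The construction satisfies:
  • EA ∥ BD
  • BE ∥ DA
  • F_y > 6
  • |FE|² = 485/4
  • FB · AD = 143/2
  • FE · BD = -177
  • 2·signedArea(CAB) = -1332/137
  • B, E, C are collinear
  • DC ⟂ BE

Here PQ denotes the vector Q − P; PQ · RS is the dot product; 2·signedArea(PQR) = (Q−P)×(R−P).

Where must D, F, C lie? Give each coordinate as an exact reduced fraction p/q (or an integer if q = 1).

C = (1346/137, 1167/137)
D = (-8, 15)
F = (-1, 13/2)

1. D_x = -8  [BE ∥ DA ∩ EA ∥ BD]
2. D_y = 15  [BE ∥ DA ∩ EA ∥ BD]
   → D = (-8, 15)
3. F_x = -1  [FB · AD = 143/2 ∩ FE · BD = -177]
4. F_y = 13/2  [FB · AD = 143/2 ∩ FE · BD = -177]
   → F = (-1, 13/2)
5. C_x = 1346/137  [B, E, C are collinear ∩ DC ⟂ BE]
6. C_y = 1167/137  [B, E, C are collinear ∩ DC ⟂ BE]
   → C = (1346/137, 1167/137)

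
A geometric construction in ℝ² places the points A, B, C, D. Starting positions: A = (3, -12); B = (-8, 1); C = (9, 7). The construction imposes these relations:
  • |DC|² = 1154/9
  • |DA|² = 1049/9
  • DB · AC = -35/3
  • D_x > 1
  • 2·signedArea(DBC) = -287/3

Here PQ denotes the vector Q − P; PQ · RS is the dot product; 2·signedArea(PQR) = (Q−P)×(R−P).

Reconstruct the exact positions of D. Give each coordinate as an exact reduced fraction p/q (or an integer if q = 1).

1. D_x = 4/3  [2·signedArea(DBC) = -287/3 ∩ DB · AC = -35/3]
2. D_y = -4/3  [2·signedArea(DBC) = -287/3 ∩ DB · AC = -35/3]
   → D = (4/3, -4/3)

D = (4/3, -4/3)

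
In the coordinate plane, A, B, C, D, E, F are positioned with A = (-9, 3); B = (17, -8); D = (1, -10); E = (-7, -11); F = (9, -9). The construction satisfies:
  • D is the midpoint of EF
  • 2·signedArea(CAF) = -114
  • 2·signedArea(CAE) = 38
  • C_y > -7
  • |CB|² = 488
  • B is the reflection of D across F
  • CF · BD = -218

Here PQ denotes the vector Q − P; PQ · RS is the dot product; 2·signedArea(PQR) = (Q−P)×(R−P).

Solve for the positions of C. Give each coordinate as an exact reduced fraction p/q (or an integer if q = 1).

1. C_x = -5  [2·signedArea(CAE) = 38 ∩ CF · BD = -218]
2. C_y = -6  [2·signedArea(CAE) = 38 ∩ CF · BD = -218]
   → C = (-5, -6)

C = (-5, -6)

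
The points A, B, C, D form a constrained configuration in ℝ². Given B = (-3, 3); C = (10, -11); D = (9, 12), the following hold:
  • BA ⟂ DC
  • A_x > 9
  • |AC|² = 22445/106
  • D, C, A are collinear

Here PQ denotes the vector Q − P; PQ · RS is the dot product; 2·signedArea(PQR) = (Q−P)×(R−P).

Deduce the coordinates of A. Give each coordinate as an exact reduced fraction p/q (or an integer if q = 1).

1. A_x = 993/106  [D, C, A are collinear ∩ BA ⟂ DC]
2. A_y = 375/106  [D, C, A are collinear ∩ BA ⟂ DC]
   → A = (993/106, 375/106)

A = (993/106, 375/106)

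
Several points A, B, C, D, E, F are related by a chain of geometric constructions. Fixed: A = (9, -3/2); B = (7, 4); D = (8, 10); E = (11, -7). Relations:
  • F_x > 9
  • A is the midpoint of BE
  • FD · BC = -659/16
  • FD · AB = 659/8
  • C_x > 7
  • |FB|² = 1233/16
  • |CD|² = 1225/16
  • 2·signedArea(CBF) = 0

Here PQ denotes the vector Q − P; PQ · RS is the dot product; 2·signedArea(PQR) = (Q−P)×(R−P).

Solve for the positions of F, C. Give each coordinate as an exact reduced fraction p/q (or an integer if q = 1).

1. F_x = 10  [line 2·x + -11/2·y + -347/8 = 0 ∩ |FB|² = 1233/16]
2. F_y = -17/4  [line 2·x + -11/2·y + -347/8 = 0 ∩ |FB|² = 1233/16]
   → F = (10, -17/4)
3. C_x = 8  [FD · BC = -659/16 ∩ 2·signedArea(CBF) = 0]
4. C_y = 5/4  [FD · BC = -659/16 ∩ 2·signedArea(CBF) = 0]
   → C = (8, 5/4)

C = (8, 5/4)
F = (10, -17/4)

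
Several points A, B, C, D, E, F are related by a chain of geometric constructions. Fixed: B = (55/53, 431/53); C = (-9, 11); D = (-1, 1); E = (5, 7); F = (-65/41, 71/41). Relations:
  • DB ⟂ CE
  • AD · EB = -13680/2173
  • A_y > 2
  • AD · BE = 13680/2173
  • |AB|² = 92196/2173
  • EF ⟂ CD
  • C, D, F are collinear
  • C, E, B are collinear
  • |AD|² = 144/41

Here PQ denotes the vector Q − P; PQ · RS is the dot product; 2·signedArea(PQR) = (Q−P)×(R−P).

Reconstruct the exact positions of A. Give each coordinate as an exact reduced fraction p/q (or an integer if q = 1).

1. A_x = -89/41  [line -210/53·x + 60/53·y + -24750/2173 = 0 ∩ |AD|² = 144/41]
2. A_y = 101/41  [line -210/53·x + 60/53·y + -24750/2173 = 0 ∩ |AD|² = 144/41]
   → A = (-89/41, 101/41)

A = (-89/41, 101/41)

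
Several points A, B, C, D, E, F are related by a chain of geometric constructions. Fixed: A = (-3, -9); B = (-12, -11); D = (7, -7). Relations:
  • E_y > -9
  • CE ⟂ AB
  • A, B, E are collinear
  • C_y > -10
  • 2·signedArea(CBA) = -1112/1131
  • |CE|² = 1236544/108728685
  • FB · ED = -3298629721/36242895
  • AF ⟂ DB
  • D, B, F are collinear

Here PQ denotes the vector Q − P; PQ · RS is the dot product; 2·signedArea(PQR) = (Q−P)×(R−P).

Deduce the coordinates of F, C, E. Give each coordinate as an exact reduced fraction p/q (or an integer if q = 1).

C = (-3008/1131, -10217/1131)
E = (-85968/32045, -858437/96135)
F = (-1123/377, -3431/377)

1. F_x = -1123/377  [D, B, F are collinear ∩ AF ⟂ DB]
2. F_y = -3431/377  [D, B, F are collinear ∩ AF ⟂ DB]
   → F = (-1123/377, -3431/377)
3. E_x = -85968/32045  [A, B, E are collinear ∩ FB · ED = -3298629721/36242895]
4. E_y = -858437/96135  [A, B, E are collinear ∩ FB · ED = -3298629721/36242895]
   → E = (-85968/32045, -858437/96135)
5. C_x = -3008/1131  [2·signedArea(CBA) = -1112/1131 ∩ CE ⟂ AB]
6. C_y = -10217/1131  [2·signedArea(CBA) = -1112/1131 ∩ CE ⟂ AB]
   → C = (-3008/1131, -10217/1131)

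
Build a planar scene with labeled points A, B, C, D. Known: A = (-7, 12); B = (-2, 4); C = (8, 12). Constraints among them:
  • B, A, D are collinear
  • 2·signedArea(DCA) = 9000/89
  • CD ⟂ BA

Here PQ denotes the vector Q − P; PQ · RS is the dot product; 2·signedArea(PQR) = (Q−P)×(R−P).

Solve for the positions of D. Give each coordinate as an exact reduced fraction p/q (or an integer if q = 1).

D = (-248/89, 468/89)

1. D_x = -248/89  [B, A, D are collinear ∩ CD ⟂ BA]
2. D_y = 468/89  [B, A, D are collinear ∩ CD ⟂ BA]
   → D = (-248/89, 468/89)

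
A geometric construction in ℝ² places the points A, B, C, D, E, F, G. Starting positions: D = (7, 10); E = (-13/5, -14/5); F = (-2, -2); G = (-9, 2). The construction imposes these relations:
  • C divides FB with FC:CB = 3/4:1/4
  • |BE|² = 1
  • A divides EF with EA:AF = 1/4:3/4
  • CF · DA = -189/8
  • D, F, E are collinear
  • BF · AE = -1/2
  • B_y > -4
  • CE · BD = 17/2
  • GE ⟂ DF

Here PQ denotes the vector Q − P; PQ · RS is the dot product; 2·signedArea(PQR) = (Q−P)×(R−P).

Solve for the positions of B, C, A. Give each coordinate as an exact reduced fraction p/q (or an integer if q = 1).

A = (-49/20, -13/5)
B = (-16/5, -18/5)
C = (-29/10, -16/5)

1. A_x = -49/20  [A divides EF with EA:AF = 1/4:3/4]
2. A_y = -13/5  [A divides EF with EA:AF = 1/4:3/4]
   → A = (-49/20, -13/5)
3. B_x = -16/5  [line 3/20·x + 1/5·y + 6/5 = 0 ∩ |BE|² = 1]
4. B_y = -18/5  [line 3/20·x + 1/5·y + 6/5 = 0 ∩ |BE|² = 1]
   → B = (-16/5, -18/5)
5. C_x = -29/10  [C divides FB with FC:CB = 3/4:1/4]
6. C_y = -16/5  [C divides FB with FC:CB = 3/4:1/4]
   → C = (-29/10, -16/5)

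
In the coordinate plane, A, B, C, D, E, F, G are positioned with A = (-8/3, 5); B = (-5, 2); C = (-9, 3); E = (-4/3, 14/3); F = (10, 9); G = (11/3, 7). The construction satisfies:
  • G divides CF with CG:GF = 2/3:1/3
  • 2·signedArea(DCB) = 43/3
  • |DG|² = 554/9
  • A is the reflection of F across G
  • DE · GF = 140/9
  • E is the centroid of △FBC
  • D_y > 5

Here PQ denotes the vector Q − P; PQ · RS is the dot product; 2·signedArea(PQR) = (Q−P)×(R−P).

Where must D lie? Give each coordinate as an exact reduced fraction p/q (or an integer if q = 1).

1. D_x = -4  [2·signedArea(DCB) = 43/3 ∩ DE · GF = 140/9]
2. D_y = 16/3  [2·signedArea(DCB) = 43/3 ∩ DE · GF = 140/9]
   → D = (-4, 16/3)

D = (-4, 16/3)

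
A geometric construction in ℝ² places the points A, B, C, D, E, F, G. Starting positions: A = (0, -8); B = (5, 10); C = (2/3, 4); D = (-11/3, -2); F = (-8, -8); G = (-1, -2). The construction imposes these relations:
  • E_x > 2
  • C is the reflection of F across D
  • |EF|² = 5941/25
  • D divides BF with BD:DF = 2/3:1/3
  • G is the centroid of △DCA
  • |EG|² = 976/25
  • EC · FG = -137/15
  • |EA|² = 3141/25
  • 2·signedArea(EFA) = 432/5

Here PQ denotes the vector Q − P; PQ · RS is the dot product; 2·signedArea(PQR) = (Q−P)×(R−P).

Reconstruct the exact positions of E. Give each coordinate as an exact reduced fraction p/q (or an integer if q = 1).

1. E_x = 3  [EC · FG = -137/15 ∩ 2·signedArea(EFA) = 432/5]
2. E_y = 14/5  [EC · FG = -137/15 ∩ 2·signedArea(EFA) = 432/5]
   → E = (3, 14/5)

E = (3, 14/5)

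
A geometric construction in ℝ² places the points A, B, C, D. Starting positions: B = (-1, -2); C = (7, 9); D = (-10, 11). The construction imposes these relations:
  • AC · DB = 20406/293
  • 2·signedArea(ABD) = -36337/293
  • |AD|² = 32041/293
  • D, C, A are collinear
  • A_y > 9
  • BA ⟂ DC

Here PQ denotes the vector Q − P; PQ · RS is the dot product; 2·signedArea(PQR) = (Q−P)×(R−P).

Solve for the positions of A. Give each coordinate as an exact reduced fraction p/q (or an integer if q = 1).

1. A_x = 113/293  [D, C, A are collinear ∩ BA ⟂ DC]
2. A_y = 2865/293  [D, C, A are collinear ∩ BA ⟂ DC]
   → A = (113/293, 2865/293)

A = (113/293, 2865/293)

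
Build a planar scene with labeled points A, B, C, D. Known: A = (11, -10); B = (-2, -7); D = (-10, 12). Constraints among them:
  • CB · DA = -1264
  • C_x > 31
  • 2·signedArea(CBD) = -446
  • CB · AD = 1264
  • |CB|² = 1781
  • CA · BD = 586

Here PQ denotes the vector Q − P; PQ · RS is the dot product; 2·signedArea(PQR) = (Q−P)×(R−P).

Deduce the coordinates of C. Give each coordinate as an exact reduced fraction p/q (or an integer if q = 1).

1. C_x = 32  [CB · DA = -1264 ∩ CA · BD = 586]
2. C_y = -32  [CB · DA = -1264 ∩ CA · BD = 586]
   → C = (32, -32)

C = (32, -32)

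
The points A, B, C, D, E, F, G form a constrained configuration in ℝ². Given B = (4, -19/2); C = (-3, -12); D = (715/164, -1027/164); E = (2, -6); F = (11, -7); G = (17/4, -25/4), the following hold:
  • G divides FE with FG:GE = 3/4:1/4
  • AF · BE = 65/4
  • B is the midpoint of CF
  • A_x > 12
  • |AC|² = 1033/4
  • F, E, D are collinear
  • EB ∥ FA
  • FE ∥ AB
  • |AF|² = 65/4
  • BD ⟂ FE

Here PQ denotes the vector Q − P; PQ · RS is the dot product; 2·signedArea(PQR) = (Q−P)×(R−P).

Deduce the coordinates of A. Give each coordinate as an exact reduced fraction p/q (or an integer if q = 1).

A = (13, -21/2)

1. A_x = 13  [FE ∥ AB ∩ EB ∥ FA]
2. A_y = -21/2  [FE ∥ AB ∩ EB ∥ FA]
   → A = (13, -21/2)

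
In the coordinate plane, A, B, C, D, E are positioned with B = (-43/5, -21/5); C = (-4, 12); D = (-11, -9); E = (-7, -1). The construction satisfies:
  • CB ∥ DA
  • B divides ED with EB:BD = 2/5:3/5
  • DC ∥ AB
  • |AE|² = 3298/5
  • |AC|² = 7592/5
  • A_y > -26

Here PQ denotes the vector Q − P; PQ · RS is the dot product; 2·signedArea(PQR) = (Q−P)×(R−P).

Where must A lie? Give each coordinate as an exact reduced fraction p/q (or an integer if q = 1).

1. A_x = -78/5  [DC ∥ AB ∩ CB ∥ DA]
2. A_y = -126/5  [DC ∥ AB ∩ CB ∥ DA]
   → A = (-78/5, -126/5)

A = (-78/5, -126/5)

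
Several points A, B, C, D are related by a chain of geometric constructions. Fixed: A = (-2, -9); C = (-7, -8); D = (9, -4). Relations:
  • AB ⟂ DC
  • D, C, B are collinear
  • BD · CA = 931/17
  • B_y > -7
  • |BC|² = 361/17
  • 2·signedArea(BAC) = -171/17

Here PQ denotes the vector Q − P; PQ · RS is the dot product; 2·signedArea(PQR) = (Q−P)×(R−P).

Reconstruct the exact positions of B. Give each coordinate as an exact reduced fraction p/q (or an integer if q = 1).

1. B_x = -43/17  [D, C, B are collinear ∩ AB ⟂ DC]
2. B_y = -117/17  [D, C, B are collinear ∩ AB ⟂ DC]
   → B = (-43/17, -117/17)

B = (-43/17, -117/17)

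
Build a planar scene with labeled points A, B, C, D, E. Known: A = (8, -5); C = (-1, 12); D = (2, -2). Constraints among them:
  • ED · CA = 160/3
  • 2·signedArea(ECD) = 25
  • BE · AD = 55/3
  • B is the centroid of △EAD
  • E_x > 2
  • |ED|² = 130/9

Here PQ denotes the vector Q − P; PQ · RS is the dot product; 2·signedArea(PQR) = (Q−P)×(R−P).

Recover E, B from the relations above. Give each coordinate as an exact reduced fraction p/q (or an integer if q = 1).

B = (13/3, -16/9)
E = (3, 5/3)

1. E_x = 3  [2·signedArea(ECD) = 25 ∩ ED · CA = 160/3]
2. E_y = 5/3  [2·signedArea(ECD) = 25 ∩ ED · CA = 160/3]
   → E = (3, 5/3)
3. B_x = 13/3  [B is the centroid of △EAD]
4. B_y = -16/9  [B is the centroid of △EAD]
   → B = (13/3, -16/9)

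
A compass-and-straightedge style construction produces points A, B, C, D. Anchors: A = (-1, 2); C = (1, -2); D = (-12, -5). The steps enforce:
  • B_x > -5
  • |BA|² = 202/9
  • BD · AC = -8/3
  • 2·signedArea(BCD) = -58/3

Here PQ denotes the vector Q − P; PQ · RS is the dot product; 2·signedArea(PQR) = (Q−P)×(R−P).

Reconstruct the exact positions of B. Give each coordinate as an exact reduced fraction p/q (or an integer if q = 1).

1. B_x = -4  [BD · AC = -8/3 ∩ 2·signedArea(BCD) = -58/3]
2. B_y = -5/3  [BD · AC = -8/3 ∩ 2·signedArea(BCD) = -58/3]
   → B = (-4, -5/3)

B = (-4, -5/3)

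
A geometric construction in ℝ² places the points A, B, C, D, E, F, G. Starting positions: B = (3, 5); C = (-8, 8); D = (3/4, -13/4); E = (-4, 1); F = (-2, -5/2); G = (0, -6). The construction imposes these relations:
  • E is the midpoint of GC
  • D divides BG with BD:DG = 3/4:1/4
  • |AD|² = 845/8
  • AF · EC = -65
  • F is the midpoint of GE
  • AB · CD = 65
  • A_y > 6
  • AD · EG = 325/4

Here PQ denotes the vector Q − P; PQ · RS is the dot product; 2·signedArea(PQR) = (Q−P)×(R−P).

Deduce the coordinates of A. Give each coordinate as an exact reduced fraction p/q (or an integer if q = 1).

A = (-5/2, 13/2)

1. A_x = -5/2  [AB · CD = 65 ∩ AD · EG = 325/4]
2. A_y = 13/2  [AB · CD = 65 ∩ AD · EG = 325/4]
   → A = (-5/2, 13/2)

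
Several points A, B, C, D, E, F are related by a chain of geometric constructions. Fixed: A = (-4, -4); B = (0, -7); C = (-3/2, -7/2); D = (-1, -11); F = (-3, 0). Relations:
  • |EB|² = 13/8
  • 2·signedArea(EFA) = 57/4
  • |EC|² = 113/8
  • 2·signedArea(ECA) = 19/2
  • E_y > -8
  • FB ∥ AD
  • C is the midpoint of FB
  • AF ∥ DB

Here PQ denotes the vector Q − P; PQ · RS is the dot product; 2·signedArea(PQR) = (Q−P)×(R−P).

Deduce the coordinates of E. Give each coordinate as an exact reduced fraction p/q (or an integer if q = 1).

E = (-5/4, -29/4)

1. E_x = -5/4  [2·signedArea(ECA) = 19/2 ∩ 2·signedArea(EFA) = 57/4]
2. E_y = -29/4  [2·signedArea(ECA) = 19/2 ∩ 2·signedArea(EFA) = 57/4]
   → E = (-5/4, -29/4)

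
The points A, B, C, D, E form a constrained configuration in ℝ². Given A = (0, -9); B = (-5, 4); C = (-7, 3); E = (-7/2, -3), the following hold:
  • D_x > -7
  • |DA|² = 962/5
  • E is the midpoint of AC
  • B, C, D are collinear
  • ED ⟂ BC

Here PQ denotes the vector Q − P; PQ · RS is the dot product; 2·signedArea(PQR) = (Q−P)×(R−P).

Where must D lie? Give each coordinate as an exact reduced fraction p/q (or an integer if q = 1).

1. D_x = -33/5  [B, C, D are collinear ∩ ED ⟂ BC]
2. D_y = 16/5  [B, C, D are collinear ∩ ED ⟂ BC]
   → D = (-33/5, 16/5)

D = (-33/5, 16/5)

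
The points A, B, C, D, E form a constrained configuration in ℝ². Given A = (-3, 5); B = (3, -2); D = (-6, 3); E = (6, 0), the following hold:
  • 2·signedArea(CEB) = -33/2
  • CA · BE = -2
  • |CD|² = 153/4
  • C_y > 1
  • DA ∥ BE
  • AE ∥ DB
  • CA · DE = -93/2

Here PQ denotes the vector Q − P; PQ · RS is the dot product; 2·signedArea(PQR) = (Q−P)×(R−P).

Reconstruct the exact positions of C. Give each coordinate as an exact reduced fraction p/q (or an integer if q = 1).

1. C_x = 0  [2·signedArea(CEB) = -33/2 ∩ CA · BE = -2]
2. C_y = 3/2  [2·signedArea(CEB) = -33/2 ∩ CA · BE = -2]
   → C = (0, 3/2)

C = (0, 3/2)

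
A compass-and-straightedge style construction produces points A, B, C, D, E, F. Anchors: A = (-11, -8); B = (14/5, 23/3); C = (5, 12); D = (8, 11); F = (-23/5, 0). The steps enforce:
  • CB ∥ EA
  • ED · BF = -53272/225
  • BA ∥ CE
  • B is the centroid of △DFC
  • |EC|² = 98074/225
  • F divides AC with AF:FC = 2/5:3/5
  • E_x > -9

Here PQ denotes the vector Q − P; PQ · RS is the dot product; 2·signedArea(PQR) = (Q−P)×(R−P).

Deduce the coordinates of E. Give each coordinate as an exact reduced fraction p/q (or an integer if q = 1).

E = (-44/5, -11/3)

1. E_x = -44/5  [CB ∥ EA ∩ BA ∥ CE]
2. E_y = -11/3  [CB ∥ EA ∩ BA ∥ CE]
   → E = (-44/5, -11/3)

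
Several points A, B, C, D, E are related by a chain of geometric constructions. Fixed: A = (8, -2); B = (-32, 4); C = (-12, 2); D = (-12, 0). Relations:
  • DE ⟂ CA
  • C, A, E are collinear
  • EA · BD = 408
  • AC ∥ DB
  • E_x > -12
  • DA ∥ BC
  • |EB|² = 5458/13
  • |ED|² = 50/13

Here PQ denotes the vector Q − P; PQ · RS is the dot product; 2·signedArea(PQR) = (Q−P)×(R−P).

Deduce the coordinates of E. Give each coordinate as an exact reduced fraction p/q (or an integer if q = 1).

1. E_x = -151/13  [C, A, E are collinear ∩ DE ⟂ CA]
2. E_y = 25/13  [C, A, E are collinear ∩ DE ⟂ CA]
   → E = (-151/13, 25/13)

E = (-151/13, 25/13)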